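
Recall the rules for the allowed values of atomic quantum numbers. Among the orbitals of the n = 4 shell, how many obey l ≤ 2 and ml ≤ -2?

1

For n = 4, l ranges over 0 … 3.
Orbitals with l ≤ 2 and ml ≤ -2, by l: l=2 → 1.
Total orbitals: 1.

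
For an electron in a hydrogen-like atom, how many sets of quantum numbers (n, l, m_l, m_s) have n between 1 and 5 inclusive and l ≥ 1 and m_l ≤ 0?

60

Work shell by shell — for each n, count the (l, m_l) pairs that satisfy l ≥ 1 and m_l ≤ 0:
n=2 → 2; n=3 → 5; n=4 → 9; n=5 → 14.
Orbitals: 2 + 5 + 9 + 14 = 30. Including both spin states (m_s = ±1/2) gives 2 × 30 = 60 states.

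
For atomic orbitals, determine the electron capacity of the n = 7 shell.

98

A shell holds 2n² electrons: 2 × 7² = 2 × 49 = 98.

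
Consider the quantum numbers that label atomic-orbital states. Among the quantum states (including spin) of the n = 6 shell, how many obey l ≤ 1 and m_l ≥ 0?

The n = 6 shell has l = 0 through 5; check each.
Orbitals with l ≤ 1 and m_l ≥ 0, by l: l=0 → 1; l=1 → 2.
Orbitals: 1 + 2 = 3. Each orbital carries two spin states, so 3 × 2 = 6 states.

6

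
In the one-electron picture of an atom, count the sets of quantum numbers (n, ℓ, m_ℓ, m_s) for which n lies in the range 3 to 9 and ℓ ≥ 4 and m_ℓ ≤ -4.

70

For each n in the range, tally the orbitals obeying ℓ ≥ 4 and m_ℓ ≤ -4:
n=5 → 1; n=6 → 3; n=7 → 6; n=8 → 10; n=9 → 15.
Orbitals: 1 + 3 + 6 + 10 + 15 = 35. Including both spin states (m_s = ±1/2) gives 2 × 35 = 70 states.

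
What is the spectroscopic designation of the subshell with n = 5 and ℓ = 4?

5g

ℓ = 4 corresponds to the letter 'g', so the subshell is 5g.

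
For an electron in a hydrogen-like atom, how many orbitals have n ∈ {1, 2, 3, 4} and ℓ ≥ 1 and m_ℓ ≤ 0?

16

Work shell by shell — for each n, count the (ℓ, m_ℓ) pairs that satisfy ℓ ≥ 1 and m_ℓ ≤ 0:
n=2 → 2; n=3 → 5; n=4 → 9.
Total orbitals: 2 + 5 + 9 = 16.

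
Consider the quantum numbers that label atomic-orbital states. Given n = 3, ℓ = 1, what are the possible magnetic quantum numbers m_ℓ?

m_ℓ takes every integer from −ℓ to +ℓ. With ℓ = 1 that gives the 3 values -1, 0, 1.

-1, 0, 1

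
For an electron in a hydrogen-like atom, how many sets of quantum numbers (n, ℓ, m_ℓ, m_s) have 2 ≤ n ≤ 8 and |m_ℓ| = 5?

24

Work shell by shell — for each n, count the (ℓ, m_ℓ) pairs that satisfy |m_ℓ| = 5:
n=6 → 2; n=7 → 4; n=8 → 6.
Orbitals: 2 + 4 + 6 = 12. Including both spin states (m_s = ±1/2) gives 2 × 12 = 24 states.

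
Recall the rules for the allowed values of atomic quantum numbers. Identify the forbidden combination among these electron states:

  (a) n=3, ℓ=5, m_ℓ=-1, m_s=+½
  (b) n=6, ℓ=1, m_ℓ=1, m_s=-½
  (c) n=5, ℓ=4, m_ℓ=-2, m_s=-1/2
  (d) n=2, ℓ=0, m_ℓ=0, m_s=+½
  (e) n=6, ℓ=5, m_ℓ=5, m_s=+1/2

(a) has ℓ = 5 ≥ n = 3, violating 0 ≤ ℓ ≤ n−1.
The remaining sets (b), (c), (d), (e) satisfy all four rules.

(a)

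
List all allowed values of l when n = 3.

0, 1, 2

l is an integer with 0 ≤ l ≤ n−1, so for n = 3: l = 0, 1, 2.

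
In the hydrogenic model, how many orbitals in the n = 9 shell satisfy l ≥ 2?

77

For n = 9, l ranges over 0 … 8.
The (l, m_l) pairs meeting l ≥ 2 give: l=2 → 5; l=3 → 7; l=4 → 9; l=5 → 11; l=6 → 13; l=7 → 15; l=8 → 17.
Total orbitals: 5 + 7 + 9 + 11 + 13 + 15 + 17 = 77.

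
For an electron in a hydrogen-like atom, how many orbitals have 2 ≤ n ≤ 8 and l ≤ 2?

58

Go shell by shell, enumerating (l, ml) with l ≤ 2:
n=2 → 4; n=3 → 9; n=4 → 9; n=5 → 9; n=6 → 9; n=7 → 9; n=8 → 9.
Total orbitals: 4 + 9 + 9 + 9 + 9 + 9 + 9 = 58.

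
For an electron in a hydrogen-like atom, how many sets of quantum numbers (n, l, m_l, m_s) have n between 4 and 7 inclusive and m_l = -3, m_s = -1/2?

10

For each n in the range, tally the orbitals obeying m_l = -3:
n=4 → 1; n=5 → 2; n=6 → 3; n=7 → 4.
Orbitals: 1 + 2 + 3 + 4 = 10. With m_s fixed to -1/2 there is one state per orbital, so 10 states.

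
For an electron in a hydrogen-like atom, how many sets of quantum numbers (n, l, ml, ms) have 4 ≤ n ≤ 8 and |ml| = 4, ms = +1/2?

For each n in the range, tally the orbitals obeying |ml| = 4:
n=5 → 2; n=6 → 4; n=7 → 6; n=8 → 8.
Orbitals: 2 + 4 + 6 + 8 = 20. With ms fixed to +1/2 there is one state per orbital, so 20 states.

20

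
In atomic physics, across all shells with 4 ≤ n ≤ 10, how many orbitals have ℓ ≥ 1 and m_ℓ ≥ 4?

Work shell by shell — for each n, count the (ℓ, m_ℓ) pairs that satisfy ℓ ≥ 1 and m_ℓ ≥ 4:
n=5 → 1; n=6 → 3; n=7 → 6; n=8 → 10; n=9 → 15; n=10 → 21.
Total orbitals: 1 + 3 + 6 + 10 + 15 + 21 = 56.

56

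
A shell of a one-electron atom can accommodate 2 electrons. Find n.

2n² = 2 ⇒ n² = 1 ⇒ n = 1.

n = 1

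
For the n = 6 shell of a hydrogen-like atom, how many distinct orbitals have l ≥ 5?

11

The n = 6 shell has l = 0 through 5; check each.
Orbitals with l ≥ 5, by l: l=5 → 11.
Total orbitals: 11.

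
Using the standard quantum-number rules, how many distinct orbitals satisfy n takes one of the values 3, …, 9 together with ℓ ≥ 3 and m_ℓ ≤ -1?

98

Treat each shell separately and count matching orbitals:
n=4 → 3; n=5 → 7; n=6 → 12; n=7 → 18; n=8 → 25; n=9 → 33.
Total orbitals: 3 + 7 + 12 + 18 + 25 + 33 = 98.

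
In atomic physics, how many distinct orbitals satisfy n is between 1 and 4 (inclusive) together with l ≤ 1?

Work shell by shell — for each n, count the (l, m_l) pairs that satisfy l ≤ 1:
n=1 → 1; n=2 → 4; n=3 → 4; n=4 → 4.
Total orbitals: 1 + 4 + 4 + 4 = 13.

13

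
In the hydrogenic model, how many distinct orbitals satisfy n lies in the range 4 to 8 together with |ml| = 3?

Count contributing orbitals for each principal shell:
n=4 → 2; n=5 → 4; n=6 → 6; n=7 → 8; n=8 → 10.
Total orbitals: 2 + 4 + 6 + 8 + 10 = 30.

30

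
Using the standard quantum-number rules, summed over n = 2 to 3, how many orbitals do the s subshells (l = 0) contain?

2

An s subshell (l = 0) exists for every n ≥ 1, so shells n = 2, 3 each contribute one — 2 subshells.
Since each s subshell has 2·0+1 = 1 orbital, the total is 2 × 1 = 2.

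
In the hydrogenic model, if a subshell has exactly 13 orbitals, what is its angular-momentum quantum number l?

l = 6

2l+1 = 13 gives l = 6.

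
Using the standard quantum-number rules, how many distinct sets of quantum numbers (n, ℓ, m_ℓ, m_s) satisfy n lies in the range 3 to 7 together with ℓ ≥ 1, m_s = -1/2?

For each n in the range, tally the orbitals obeying ℓ ≥ 1:
n=3 → 8; n=4 → 15; n=5 → 24; n=6 → 35; n=7 → 48.
Orbitals: 8 + 15 + 24 + 35 + 48 = 130. With m_s fixed to -1/2 there is one state per orbital, so 130 states.

130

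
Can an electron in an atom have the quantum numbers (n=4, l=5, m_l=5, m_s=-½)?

Invalid

The orbital quantum number must satisfy 0 ≤ l ≤ n−1. With n = 4 the allowed l values are 0, 1, 2, 3, so l = 5 is out of range.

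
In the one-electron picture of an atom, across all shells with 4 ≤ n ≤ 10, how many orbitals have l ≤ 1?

Count contributing orbitals for each principal shell:
n=4 → 4; n=5 → 4; n=6 → 4; n=7 → 4; n=8 → 4; n=9 → 4; n=10 → 4.
Total orbitals: 4 + 4 + 4 + 4 + 4 + 4 + 4 = 28.

28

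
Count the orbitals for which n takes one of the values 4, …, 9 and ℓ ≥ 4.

Per-shell orbital counts meeting the constraint:
n=5 → 9; n=6 → 20; n=7 → 33; n=8 → 48; n=9 → 65.
Total orbitals: 9 + 20 + 33 + 48 + 65 = 175.

175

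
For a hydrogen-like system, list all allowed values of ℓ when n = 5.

ℓ is an integer with 0 ≤ ℓ ≤ n−1, so for n = 5: ℓ = 0, 1, 2, 3, 4.

0, 1, 2, 3, 4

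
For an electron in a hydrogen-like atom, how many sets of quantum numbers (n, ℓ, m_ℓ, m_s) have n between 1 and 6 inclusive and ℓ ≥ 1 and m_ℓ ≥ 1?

Treat each shell separately and count matching orbitals:
n=2 → 1; n=3 → 3; n=4 → 6; n=5 → 10; n=6 → 15.
Orbitals: 1 + 3 + 6 + 10 + 15 = 35. Including both spin states (m_s = ±1/2) gives 2 × 35 = 70 states.

70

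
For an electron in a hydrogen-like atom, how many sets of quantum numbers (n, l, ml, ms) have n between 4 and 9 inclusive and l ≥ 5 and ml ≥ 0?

140

Work shell by shell — for each n, count the (l, ml) pairs that satisfy l ≥ 5 and ml ≥ 0:
n=6 → 6; n=7 → 13; n=8 → 21; n=9 → 30.
Orbitals: 6 + 13 + 21 + 30 = 70. Including both spin states (ms = ±1/2) gives 2 × 70 = 140 states.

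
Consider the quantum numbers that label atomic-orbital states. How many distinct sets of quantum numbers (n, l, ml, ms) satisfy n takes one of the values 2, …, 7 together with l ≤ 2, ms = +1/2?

Go shell by shell, enumerating (l, ml) with l ≤ 2:
n=2 → 4; n=3 → 9; n=4 → 9; n=5 → 9; n=6 → 9; n=7 → 9.
Orbitals: 4 + 9 + 9 + 9 + 9 + 9 = 49. With ms fixed to +1/2 there is one state per orbital, so 49 states.

49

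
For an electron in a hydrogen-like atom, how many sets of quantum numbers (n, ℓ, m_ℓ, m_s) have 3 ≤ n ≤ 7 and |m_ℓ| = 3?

Work shell by shell — for each n, count the (ℓ, m_ℓ) pairs that satisfy |m_ℓ| = 3:
n=4 → 2; n=5 → 4; n=6 → 6; n=7 → 8.
Orbitals: 2 + 4 + 6 + 8 = 20. Including both spin states (m_s = ±1/2) gives 2 × 20 = 40 states.

40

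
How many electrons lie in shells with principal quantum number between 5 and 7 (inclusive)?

Shell n has n² orbitals: 5²=25 + 6²=36 + 7²=49 = 110 orbitals.
Two spin states per orbital: 2 × 110 = 220 electrons.

220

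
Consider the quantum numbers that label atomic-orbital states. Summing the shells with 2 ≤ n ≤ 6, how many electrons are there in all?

Shell n has n² orbitals: 2²=4 + 3²=9 + 4²=16 + 5²=25 + 6²=36 = 90 orbitals.
Two spin states per orbital: 2 × 90 = 180 electrons.

180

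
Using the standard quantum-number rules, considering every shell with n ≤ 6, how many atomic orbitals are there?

Total orbitals = 1² + 2² + 3² + 4² + 5² + 6² = 91.

91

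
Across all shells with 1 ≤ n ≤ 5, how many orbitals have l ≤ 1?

17

For each n in the range, tally the orbitals obeying l ≤ 1:
n=1 → 1; n=2 → 4; n=3 → 4; n=4 → 4; n=5 → 4.
Total orbitals: 1 + 4 + 4 + 4 + 4 = 17.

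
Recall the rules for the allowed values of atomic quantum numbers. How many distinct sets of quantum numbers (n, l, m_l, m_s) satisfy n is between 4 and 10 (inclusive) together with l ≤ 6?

546

Treat each shell separately and count matching orbitals:
n=4 → 16; n=5 → 25; n=6 → 36; n=7 → 49; n=8 → 49; n=9 → 49; n=10 → 49.
Orbitals: 16 + 25 + 36 + 49 + 49 + 49 + 49 = 273. Including both spin states (m_s = ±1/2) gives 2 × 273 = 546 states.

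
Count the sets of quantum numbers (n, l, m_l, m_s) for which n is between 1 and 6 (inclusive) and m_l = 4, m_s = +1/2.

3

For each n in the range, tally the orbitals obeying m_l = 4:
n=5 → 1; n=6 → 2.
Orbitals: 1 + 2 = 3. With m_s fixed to +1/2 there is one state per orbital, so 3 states.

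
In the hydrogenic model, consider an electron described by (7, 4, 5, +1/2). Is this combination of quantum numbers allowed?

Not allowed

The magnetic quantum number must satisfy −ℓ ≤ m_ℓ ≤ ℓ. With ℓ = 4, m_ℓ can only be -4, -3, -2, -1, 0, 1, 2, 3, 4, so m_ℓ = 5 is forbidden.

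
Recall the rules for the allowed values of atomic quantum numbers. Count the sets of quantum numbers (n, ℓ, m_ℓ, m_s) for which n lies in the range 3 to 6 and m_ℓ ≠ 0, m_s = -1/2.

68

For each n in the range, tally the orbitals obeying m_ℓ ≠ 0:
n=3 → 6; n=4 → 12; n=5 → 20; n=6 → 30.
Orbitals: 6 + 12 + 20 + 30 = 68. With m_s fixed to -1/2 there is one state per orbital, so 68 states.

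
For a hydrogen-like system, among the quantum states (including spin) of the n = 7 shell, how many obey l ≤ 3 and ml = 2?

The n = 7 shell has l = 0 through 6; check each.
Orbitals with l ≤ 3 and ml = 2, by l: l=2 → 1; l=3 → 1.
Orbitals: 1 + 1 = 2. Each orbital carries two spin states, so 2 × 2 = 4 states.

4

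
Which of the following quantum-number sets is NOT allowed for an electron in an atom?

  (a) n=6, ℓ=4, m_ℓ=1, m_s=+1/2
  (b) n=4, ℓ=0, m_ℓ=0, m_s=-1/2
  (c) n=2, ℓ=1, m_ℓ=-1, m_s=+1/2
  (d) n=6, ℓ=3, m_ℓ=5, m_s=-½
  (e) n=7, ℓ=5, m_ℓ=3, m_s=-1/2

(d) has |m_ℓ| = 5 > ℓ = 3, violating −ℓ ≤ m_ℓ ≤ ℓ.
The remaining sets (a), (b), (c), (e) satisfy all four rules.

(d)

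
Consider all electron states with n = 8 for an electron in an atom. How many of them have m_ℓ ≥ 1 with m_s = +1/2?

For n = 8, ℓ ranges over 0 … 7.
The (ℓ, m_ℓ) pairs meeting m_ℓ ≥ 1 give: ℓ=1 → 1; ℓ=2 → 2; ℓ=3 → 3; ℓ=4 → 4; ℓ=5 → 5; ℓ=6 → 6; ℓ=7 → 7.
Orbitals: 1 + 2 + 3 + 4 + 5 + 6 + 7 = 28. With m_s fixed to a single value there is one state per orbital, giving 28 states.

28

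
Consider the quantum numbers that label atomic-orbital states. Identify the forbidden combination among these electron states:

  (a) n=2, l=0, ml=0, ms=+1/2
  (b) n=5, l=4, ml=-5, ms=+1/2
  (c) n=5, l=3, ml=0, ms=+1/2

(b) has |ml| = 5 > l = 4, violating −l ≤ ml ≤ l.
The remaining sets (a), (c) satisfy all four rules.

(b)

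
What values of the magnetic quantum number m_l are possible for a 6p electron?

-1, 0, 1

The 6p subshell has l = 1, and m_l takes every integer from −l to +l. With l = 1 that gives the 3 values -1, 0, 1.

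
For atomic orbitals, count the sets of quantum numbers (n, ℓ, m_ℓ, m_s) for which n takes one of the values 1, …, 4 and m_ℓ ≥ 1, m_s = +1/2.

Count contributing orbitals for each principal shell:
n=2 → 1; n=3 → 3; n=4 → 6.
Orbitals: 1 + 3 + 6 = 10. With m_s fixed to +1/2 there is one state per orbital, so 10 states.

10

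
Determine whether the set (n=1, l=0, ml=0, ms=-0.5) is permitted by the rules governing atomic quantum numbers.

n = 1 is a positive integer. l = 0 satisfies 0 ≤ l ≤ n−1 = 0. ml = 0 lies in the range −l … +l (here 0). ms = -1/2 is one of ±1/2.
All four constraints are satisfied.

Yes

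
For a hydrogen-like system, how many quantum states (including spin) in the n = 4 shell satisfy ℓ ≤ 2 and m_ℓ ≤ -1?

6

For n = 4, ℓ ranges over 0 … 3.
The (ℓ, m_ℓ) pairs meeting ℓ ≤ 2 and m_ℓ ≤ -1 give: ℓ=1 → 1; ℓ=2 → 2.
Orbitals: 1 + 2 = 3. Each orbital carries two spin states, so 3 × 2 = 6 states.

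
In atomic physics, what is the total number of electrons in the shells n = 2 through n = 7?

Shell n has n² orbitals: 2²=4 + 3²=9 + 4²=16 + 5²=25 + 6²=36 + 7²=49 = 139 orbitals.
Two spin states per orbital: 2 × 139 = 278 electrons.

278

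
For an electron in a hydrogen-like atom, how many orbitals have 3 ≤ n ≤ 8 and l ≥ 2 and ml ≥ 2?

For each n in the range, tally the orbitals obeying l ≥ 2 and ml ≥ 2:
n=3 → 1; n=4 → 3; n=5 → 6; n=6 → 10; n=7 → 15; n=8 → 21.
Total orbitals: 1 + 3 + 6 + 10 + 15 + 21 = 56.

56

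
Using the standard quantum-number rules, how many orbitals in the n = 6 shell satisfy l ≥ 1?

The (l, ml) pairs meeting l ≥ 1 give: l=1 → 3; l=2 → 5; l=3 → 7; l=4 → 9; l=5 → 11.
Total orbitals: 3 + 5 + 7 + 9 + 11 = 35.

35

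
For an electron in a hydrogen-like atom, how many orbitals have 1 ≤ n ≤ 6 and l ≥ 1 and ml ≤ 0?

Per-shell orbital counts meeting the constraint:
n=2 → 2; n=3 → 5; n=4 → 9; n=5 → 14; n=6 → 20.
Total orbitals: 2 + 5 + 9 + 14 + 20 = 50.

50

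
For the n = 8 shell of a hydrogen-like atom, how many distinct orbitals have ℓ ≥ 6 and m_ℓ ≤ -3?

9

For n = 8, ℓ ranges over 0 … 7.
Per ℓ-value: ℓ=6 → 4; ℓ=7 → 5.
Total orbitals: 4 + 5 = 9.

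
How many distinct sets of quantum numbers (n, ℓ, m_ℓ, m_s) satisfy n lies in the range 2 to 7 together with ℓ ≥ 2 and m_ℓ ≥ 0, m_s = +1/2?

65

Count contributing orbitals for each principal shell:
n=3 → 3; n=4 → 7; n=5 → 12; n=6 → 18; n=7 → 25.
Orbitals: 3 + 7 + 12 + 18 + 25 = 65. With m_s fixed to +1/2 there is one state per orbital, so 65 states.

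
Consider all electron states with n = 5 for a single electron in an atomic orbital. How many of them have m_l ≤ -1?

Go through l = 0, …, 4 (the values permitted for n = 5).
Per l-value: l=1 → 1; l=2 → 2; l=3 → 3; l=4 → 4.
Orbitals: 1 + 2 + 3 + 4 = 10. Each orbital carries two spin states, so 10 × 2 = 20 states.

20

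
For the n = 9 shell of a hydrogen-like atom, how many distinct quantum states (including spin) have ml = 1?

16

Contributions: l=1 → 1; l=2 → 1; l=3 → 1; l=4 → 1; l=5 → 1; l=6 → 1; l=7 → 1; l=8 → 1.
Orbitals: 1 + 1 + 1 + 1 + 1 + 1 + 1 + 1 = 8. Each orbital carries two spin states, so 8 × 2 = 16 states.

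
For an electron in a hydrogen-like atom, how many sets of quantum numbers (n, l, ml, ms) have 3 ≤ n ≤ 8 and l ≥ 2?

350

For each n in the range, tally the orbitals obeying l ≥ 2:
n=3 → 5; n=4 → 12; n=5 → 21; n=6 → 32; n=7 → 45; n=8 → 60.
Orbitals: 5 + 12 + 21 + 32 + 45 + 60 = 175. Including both spin states (ms = ±1/2) gives 2 × 175 = 350 states.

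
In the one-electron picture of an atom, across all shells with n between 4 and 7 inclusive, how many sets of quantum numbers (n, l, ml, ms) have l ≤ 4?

Per-shell orbital counts meeting the constraint:
n=4 → 16; n=5 → 25; n=6 → 25; n=7 → 25.
Orbitals: 16 + 25 + 25 + 25 = 91. Including both spin states (ms = ±1/2) gives 2 × 91 = 182 states.

182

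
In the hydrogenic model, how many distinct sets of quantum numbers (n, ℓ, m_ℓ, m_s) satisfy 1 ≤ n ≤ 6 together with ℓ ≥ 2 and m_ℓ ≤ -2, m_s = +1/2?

Treat each shell separately and count matching orbitals:
n=3 → 1; n=4 → 3; n=5 → 6; n=6 → 10.
Orbitals: 1 + 3 + 6 + 10 = 20. With m_s fixed to +1/2 there is one state per orbital, so 20 states.

20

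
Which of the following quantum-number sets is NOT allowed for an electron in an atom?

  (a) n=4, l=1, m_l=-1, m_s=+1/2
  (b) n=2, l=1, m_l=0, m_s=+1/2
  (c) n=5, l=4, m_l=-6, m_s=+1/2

(c)

(c) has |m_l| = 6 > l = 4, violating −l ≤ m_l ≤ l.
The remaining sets (a), (b) satisfy all four rules.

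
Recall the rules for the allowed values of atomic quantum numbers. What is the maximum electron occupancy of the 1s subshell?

A subshell with ℓ = 0 has 2ℓ+1 = 1 orbital, each holding 2 electrons (spin ±1/2), so 1 × 2 = 2.

2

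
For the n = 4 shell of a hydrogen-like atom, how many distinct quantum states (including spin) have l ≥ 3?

14

The n = 4 shell has l = 0 through 3; check each.
Orbitals with l ≥ 3, by l: l=3 → 7.
Orbitals: 7. Each orbital carries two spin states, so 7 × 2 = 14 states.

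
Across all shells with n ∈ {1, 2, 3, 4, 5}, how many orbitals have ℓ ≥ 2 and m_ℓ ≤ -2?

Per-shell orbital counts meeting the constraint:
n=3 → 1; n=4 → 3; n=5 → 6.
Total orbitals: 1 + 3 + 6 = 10.

10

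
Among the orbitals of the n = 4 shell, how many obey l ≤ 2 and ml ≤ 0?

6

Go through l = 0, …, 3 (the values permitted for n = 4).
Contributions: l=0 → 1; l=1 → 2; l=2 → 3.
Total orbitals: 1 + 2 + 3 = 6.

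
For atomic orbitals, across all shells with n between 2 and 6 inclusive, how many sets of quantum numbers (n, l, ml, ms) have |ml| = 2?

40

Treat each shell separately and count matching orbitals:
n=3 → 2; n=4 → 4; n=5 → 6; n=6 → 8.
Orbitals: 2 + 4 + 6 + 8 = 20. Including both spin states (ms = ±1/2) gives 2 × 20 = 40 states.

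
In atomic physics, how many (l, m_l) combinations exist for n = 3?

9

The n = 3 shell contains n² = 3² = 9 orbitals.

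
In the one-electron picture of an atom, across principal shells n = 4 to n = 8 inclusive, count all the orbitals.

190

Shell n has n² orbitals: 4²=16 + 5²=25 + 6²=36 + 7²=49 + 8²=64 = 190 orbitals.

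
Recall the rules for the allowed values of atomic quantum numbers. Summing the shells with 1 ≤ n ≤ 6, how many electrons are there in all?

182

Shell n has n² orbitals: 1²=1 + 2²=4 + 3²=9 + 4²=16 + 5²=25 + 6²=36 = 91 orbitals.
Two spin states per orbital: 2 × 91 = 182 electrons.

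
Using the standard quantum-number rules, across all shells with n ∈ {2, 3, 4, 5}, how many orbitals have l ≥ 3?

Work shell by shell — for each n, count the (l, m_l) pairs that satisfy l ≥ 3:
n=4 → 7; n=5 → 16.
Total orbitals: 7 + 16 = 23.

23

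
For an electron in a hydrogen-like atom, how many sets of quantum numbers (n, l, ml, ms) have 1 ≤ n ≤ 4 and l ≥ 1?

52

Go shell by shell, enumerating (l, ml) with l ≥ 1:
n=2 → 3; n=3 → 8; n=4 → 15.
Orbitals: 3 + 8 + 15 = 26. Including both spin states (ms = ±1/2) gives 2 × 26 = 52 states.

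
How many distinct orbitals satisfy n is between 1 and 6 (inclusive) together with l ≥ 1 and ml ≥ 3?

Go shell by shell, enumerating (l, ml) with l ≥ 1 and ml ≥ 3:
n=4 → 1; n=5 → 3; n=6 → 6.
Total orbitals: 1 + 3 + 6 = 10.

10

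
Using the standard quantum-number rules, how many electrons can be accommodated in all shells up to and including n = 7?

Total orbitals = 1² + 2² + 3² + 4² + 5² + 6² + 7² = 140. Doubling for spin gives 280 electrons.

280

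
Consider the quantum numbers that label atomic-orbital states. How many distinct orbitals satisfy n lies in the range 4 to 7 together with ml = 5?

Work shell by shell — for each n, count the (l, ml) pairs that satisfy ml = 5:
n=6 → 1; n=7 → 2.
Total orbitals: 1 + 2 = 3.

3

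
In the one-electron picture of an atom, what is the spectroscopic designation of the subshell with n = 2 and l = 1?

2p

l = 1 corresponds to the letter 'p', so the subshell is 2p.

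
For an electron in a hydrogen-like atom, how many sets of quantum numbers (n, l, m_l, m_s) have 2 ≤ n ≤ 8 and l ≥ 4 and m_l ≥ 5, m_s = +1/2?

Work shell by shell — for each n, count the (l, m_l) pairs that satisfy l ≥ 4 and m_l ≥ 5:
n=6 → 1; n=7 → 3; n=8 → 6.
Orbitals: 1 + 3 + 6 = 10. With m_s fixed to +1/2 there is one state per orbital, so 10 states.

10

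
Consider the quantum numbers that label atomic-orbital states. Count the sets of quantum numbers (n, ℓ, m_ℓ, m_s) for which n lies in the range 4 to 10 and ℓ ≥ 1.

728

For each n in the range, tally the orbitals obeying ℓ ≥ 1:
n=4 → 15; n=5 → 24; n=6 → 35; n=7 → 48; n=8 → 63; n=9 → 80; n=10 → 99.
Orbitals: 15 + 24 + 35 + 48 + 63 + 80 + 99 = 364. Including both spin states (m_s = ±1/2) gives 2 × 364 = 728 states.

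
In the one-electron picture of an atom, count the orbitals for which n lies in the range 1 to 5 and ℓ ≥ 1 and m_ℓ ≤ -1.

20

Go shell by shell, enumerating (ℓ, m_ℓ) with ℓ ≥ 1 and m_ℓ ≤ -1:
n=2 → 1; n=3 → 3; n=4 → 6; n=5 → 10.
Total orbitals: 1 + 3 + 6 + 10 = 20.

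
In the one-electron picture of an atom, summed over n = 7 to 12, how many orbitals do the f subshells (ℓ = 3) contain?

An f subshell (ℓ = 3) exists for every n ≥ 4, so shells n = 7, 8, 9, 10, 11, 12 each contribute one — 6 subshells.
Since each f subshell has 2·3+1 = 7 orbitals, the total is 6 × 7 = 42.

42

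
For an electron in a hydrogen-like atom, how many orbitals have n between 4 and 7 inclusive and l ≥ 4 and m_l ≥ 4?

Work shell by shell — for each n, count the (l, m_l) pairs that satisfy l ≥ 4 and m_l ≥ 4:
n=5 → 1; n=6 → 3; n=7 → 6.
Total orbitals: 1 + 3 + 6 = 10.

10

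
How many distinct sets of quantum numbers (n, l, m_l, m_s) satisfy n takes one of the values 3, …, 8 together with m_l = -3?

Treat each shell separately and count matching orbitals:
n=4 → 1; n=5 → 2; n=6 → 3; n=7 → 4; n=8 → 5.
Orbitals: 1 + 2 + 3 + 4 + 5 = 15. Including both spin states (m_s = ±1/2) gives 2 × 15 = 30 states.

30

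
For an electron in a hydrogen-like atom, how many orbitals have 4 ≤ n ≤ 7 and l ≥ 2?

110

Count contributing orbitals for each principal shell:
n=4 → 12; n=5 → 21; n=6 → 32; n=7 → 45.
Total orbitals: 12 + 21 + 32 + 45 = 110.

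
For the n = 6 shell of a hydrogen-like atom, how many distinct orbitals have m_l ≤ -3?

The n = 6 shell has l = 0 through 5; check each.
Contributions: l=3 → 1; l=4 → 2; l=5 → 3.
Total orbitals: 1 + 2 + 3 = 6.

6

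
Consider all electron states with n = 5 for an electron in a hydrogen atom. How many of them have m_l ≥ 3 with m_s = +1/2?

The n = 5 shell has l = 0 through 4; check each.
Contributions: l=3 → 1; l=4 → 2.
Orbitals: 1 + 2 = 3. With m_s fixed to a single value there is one state per orbital, giving 3 states.

3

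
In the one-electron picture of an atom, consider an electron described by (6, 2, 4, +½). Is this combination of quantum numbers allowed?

No

The magnetic quantum number must satisfy −ℓ ≤ m_ℓ ≤ ℓ. With ℓ = 2, m_ℓ can only be -2, -1, 0, 1, 2, so m_ℓ = 4 is forbidden.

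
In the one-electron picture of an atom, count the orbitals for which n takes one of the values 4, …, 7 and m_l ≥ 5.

4

Per-shell orbital counts meeting the constraint:
n=6 → 1; n=7 → 3.
Total orbitals: 1 + 3 = 4.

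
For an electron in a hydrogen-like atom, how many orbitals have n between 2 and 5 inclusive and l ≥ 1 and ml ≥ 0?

30

For each n in the range, tally the orbitals obeying l ≥ 1 and ml ≥ 0:
n=2 → 2; n=3 → 5; n=4 → 9; n=5 → 14.
Total orbitals: 2 + 5 + 9 + 14 = 30.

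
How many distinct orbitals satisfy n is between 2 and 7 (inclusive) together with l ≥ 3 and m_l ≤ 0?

For each n in the range, tally the orbitals obeying l ≥ 3 and m_l ≤ 0:
n=4 → 4; n=5 → 9; n=6 → 15; n=7 → 22.
Total orbitals: 4 + 9 + 15 + 22 = 50.

50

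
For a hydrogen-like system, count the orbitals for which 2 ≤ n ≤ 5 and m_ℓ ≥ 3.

4

Work shell by shell — for each n, count the (ℓ, m_ℓ) pairs that satisfy m_ℓ ≥ 3:
n=4 → 1; n=5 → 3.
Total orbitals: 1 + 3 = 4.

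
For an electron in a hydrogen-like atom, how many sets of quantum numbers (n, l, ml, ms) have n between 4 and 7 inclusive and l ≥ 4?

Count contributing orbitals for each principal shell:
n=5 → 9; n=6 → 20; n=7 → 33.
Orbitals: 9 + 20 + 33 = 62. Including both spin states (ms = ±1/2) gives 2 × 62 = 124 states.

124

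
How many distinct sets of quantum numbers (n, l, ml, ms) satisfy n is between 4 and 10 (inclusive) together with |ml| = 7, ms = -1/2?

Per-shell orbital counts meeting the constraint:
n=8 → 2; n=9 → 4; n=10 → 6.
Orbitals: 2 + 4 + 6 = 12. With ms fixed to -1/2 there is one state per orbital, so 12 states.

12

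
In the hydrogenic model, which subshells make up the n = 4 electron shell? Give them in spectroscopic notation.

For n = 4, l runs from 0 to 3. In spectroscopic notation l = 0,1,2,… ↔ s,p,d,f,g,h,i, so the subshells are 4s, 4p, 4d, 4f.

4s, 4p, 4d, 4f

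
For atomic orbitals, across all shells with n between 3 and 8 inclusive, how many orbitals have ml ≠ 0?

For each n in the range, tally the orbitals obeying ml ≠ 0:
n=3 → 6; n=4 → 12; n=5 → 20; n=6 → 30; n=7 → 42; n=8 → 56.
Total orbitals: 6 + 12 + 20 + 30 + 42 + 56 = 166.

166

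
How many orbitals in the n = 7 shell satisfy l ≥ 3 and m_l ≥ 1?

For n = 7, l ranges over 0 … 6.
Orbitals with l ≥ 3 and m_l ≥ 1, by l: l=3 → 3; l=4 → 4; l=5 → 5; l=6 → 6.
Total orbitals: 3 + 4 + 5 + 6 = 18.

18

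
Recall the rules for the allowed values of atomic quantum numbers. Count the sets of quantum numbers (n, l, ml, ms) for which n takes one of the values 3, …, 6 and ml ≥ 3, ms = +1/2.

Work shell by shell — for each n, count the (l, ml) pairs that satisfy ml ≥ 3:
n=4 → 1; n=5 → 3; n=6 → 6.
Orbitals: 1 + 3 + 6 = 10. With ms fixed to +1/2 there is one state per orbital, so 10 states.

10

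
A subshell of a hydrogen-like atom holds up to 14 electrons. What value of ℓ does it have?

ℓ = 3

2(2ℓ+1) = 14 ⇒ 2ℓ+1 = 7 ⇒ ℓ = 3.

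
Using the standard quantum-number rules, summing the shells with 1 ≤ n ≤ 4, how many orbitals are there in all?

30

Shell n has n² orbitals: 1²=1 + 2²=4 + 3²=9 + 4²=16 = 30 orbitals.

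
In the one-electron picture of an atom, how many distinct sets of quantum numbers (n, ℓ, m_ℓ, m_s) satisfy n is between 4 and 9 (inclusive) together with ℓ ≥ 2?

Treat each shell separately and count matching orbitals:
n=4 → 12; n=5 → 21; n=6 → 32; n=7 → 45; n=8 → 60; n=9 → 77.
Orbitals: 12 + 21 + 32 + 45 + 60 + 77 = 247. Including both spin states (m_s = ±1/2) gives 2 × 247 = 494 states.

494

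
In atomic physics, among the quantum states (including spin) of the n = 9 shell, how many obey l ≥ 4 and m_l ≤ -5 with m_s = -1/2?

10

For n = 9, l ranges over 0 … 8.
Per l-value: l=5 → 1; l=6 → 2; l=7 → 3; l=8 → 4.
Orbitals: 1 + 2 + 3 + 4 = 10. With m_s fixed to a single value there is one state per orbital, giving 10 states.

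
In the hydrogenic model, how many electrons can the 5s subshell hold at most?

A subshell with ℓ = 0 has 2ℓ+1 = 1 orbital, each holding 2 electrons (spin ±1/2), so 1 × 2 = 2.

2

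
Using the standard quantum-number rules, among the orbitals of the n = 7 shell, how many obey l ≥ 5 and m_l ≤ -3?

Contributions: l=5 → 3; l=6 → 4.
Total orbitals: 3 + 4 = 7.

7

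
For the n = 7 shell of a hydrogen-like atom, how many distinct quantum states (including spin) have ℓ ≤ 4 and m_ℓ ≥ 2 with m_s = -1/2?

With n = 7 the allowed ℓ are 0, 1, …, 6.
Orbitals with ℓ ≤ 4 and m_ℓ ≥ 2, by ℓ: ℓ=2 → 1; ℓ=3 → 2; ℓ=4 → 3.
Orbitals: 1 + 2 + 3 = 6. With m_s fixed to a single value there is one state per orbital, giving 6 states.

6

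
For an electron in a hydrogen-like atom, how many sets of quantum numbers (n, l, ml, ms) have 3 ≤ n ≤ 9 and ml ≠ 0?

476

Treat each shell separately and count matching orbitals:
n=3 → 6; n=4 → 12; n=5 → 20; n=6 → 30; n=7 → 42; n=8 → 56; n=9 → 72.
Orbitals: 6 + 12 + 20 + 30 + 42 + 56 + 72 = 238. Including both spin states (ms = ±1/2) gives 2 × 238 = 476 states.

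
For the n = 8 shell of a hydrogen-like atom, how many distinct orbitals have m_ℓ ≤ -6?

With n = 8 the allowed ℓ are 0, 1, …, 7.
The (ℓ, m_ℓ) pairs meeting m_ℓ ≤ -6 give: ℓ=6 → 1; ℓ=7 → 2.
Total orbitals: 1 + 2 = 3.

3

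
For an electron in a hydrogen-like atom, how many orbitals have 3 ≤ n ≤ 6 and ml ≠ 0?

Per-shell orbital counts meeting the constraint:
n=3 → 6; n=4 → 12; n=5 → 20; n=6 → 30.
Total orbitals: 6 + 12 + 20 + 30 = 68.

68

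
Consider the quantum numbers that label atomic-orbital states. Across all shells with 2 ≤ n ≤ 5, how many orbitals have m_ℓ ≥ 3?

Count contributing orbitals for each principal shell:
n=4 → 1; n=5 → 3.
Total orbitals: 1 + 3 = 4.

4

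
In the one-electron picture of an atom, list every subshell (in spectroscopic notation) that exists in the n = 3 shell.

For n = 3, l runs from 0 to 2. In spectroscopic notation l = 0,1,2,… ↔ s,p,d,f,g,h,i, so the subshells are 3s, 3p, 3d.

3s, 3p, 3d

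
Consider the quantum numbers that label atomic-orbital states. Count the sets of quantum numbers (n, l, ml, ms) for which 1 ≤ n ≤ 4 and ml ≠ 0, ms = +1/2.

Treat each shell separately and count matching orbitals:
n=2 → 2; n=3 → 6; n=4 → 12.
Orbitals: 2 + 6 + 12 = 20. With ms fixed to +1/2 there is one state per orbital, so 20 states.

20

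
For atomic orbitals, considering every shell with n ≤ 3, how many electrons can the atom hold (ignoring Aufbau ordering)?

Total orbitals = 1² + 2² + 3² = 14. Doubling for spin gives 28 electrons.

28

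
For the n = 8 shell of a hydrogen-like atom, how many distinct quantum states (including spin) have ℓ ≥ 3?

The (ℓ, m_ℓ) pairs meeting ℓ ≥ 3 give: ℓ=3 → 7; ℓ=4 → 9; ℓ=5 → 11; ℓ=6 → 13; ℓ=7 → 15.
Orbitals: 7 + 9 + 11 + 13 + 15 = 55. Each orbital carries two spin states, so 55 × 2 = 110 states.

110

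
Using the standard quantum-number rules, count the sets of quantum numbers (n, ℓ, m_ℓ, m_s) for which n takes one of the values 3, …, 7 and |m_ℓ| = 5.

12

Go shell by shell, enumerating (ℓ, m_ℓ) with |m_ℓ| = 5:
n=6 → 2; n=7 → 4.
Orbitals: 2 + 4 = 6. Including both spin states (m_s = ±1/2) gives 2 × 6 = 12 states.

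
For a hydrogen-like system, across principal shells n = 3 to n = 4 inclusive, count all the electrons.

50

Shell n has n² orbitals: 3²=9 + 4²=16 = 25 orbitals.
Two spin states per orbital: 2 × 25 = 50 electrons.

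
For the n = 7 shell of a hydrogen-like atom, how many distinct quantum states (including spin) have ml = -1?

For n = 7, l ranges over 0 … 6.
Contributions: l=1 → 1; l=2 → 1; l=3 → 1; l=4 → 1; l=5 → 1; l=6 → 1.
Orbitals: 1 + 1 + 1 + 1 + 1 + 1 = 6. Each orbital carries two spin states, so 6 × 2 = 12 states.

12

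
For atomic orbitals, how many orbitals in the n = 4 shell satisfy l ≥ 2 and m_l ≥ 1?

5

The (l, m_l) pairs meeting l ≥ 2 and m_l ≥ 1 give: l=2 → 2; l=3 → 3.
Total orbitals: 2 + 3 = 5.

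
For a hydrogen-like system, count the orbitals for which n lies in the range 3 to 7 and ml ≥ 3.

Treat each shell separately and count matching orbitals:
n=4 → 1; n=5 → 3; n=6 → 6; n=7 → 10.
Total orbitals: 1 + 3 + 6 + 10 = 20.

20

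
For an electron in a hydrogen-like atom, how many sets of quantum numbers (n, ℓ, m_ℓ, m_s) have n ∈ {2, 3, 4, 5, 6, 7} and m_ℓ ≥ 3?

For each n in the range, tally the orbitals obeying m_ℓ ≥ 3:
n=4 → 1; n=5 → 3; n=6 → 6; n=7 → 10.
Orbitals: 1 + 3 + 6 + 10 = 20. Including both spin states (m_s = ±1/2) gives 2 × 20 = 40 states.

40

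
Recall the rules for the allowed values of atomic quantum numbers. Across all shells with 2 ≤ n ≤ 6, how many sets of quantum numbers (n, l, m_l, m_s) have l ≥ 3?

100

Count contributing orbitals for each principal shell:
n=4 → 7; n=5 → 16; n=6 → 27.
Orbitals: 7 + 16 + 27 = 50. Including both spin states (m_s = ±1/2) gives 2 × 50 = 100 states.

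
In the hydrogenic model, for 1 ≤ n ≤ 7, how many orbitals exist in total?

140

Total orbitals = 1² + 2² + 3² + 4² + 5² + 6² + 7² = 140.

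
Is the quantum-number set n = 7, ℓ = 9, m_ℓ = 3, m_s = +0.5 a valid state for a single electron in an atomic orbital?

Invalid

The orbital quantum number must satisfy 0 ≤ ℓ ≤ n−1. With n = 7 the allowed ℓ values are 0, 1, 2, 3, 4, 5, 6, so ℓ = 9 is out of range.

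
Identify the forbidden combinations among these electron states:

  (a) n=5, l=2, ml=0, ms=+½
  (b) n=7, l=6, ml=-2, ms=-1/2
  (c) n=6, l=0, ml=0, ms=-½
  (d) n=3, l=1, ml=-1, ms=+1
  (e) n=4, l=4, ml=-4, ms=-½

(d) and (e)

(d) has ms = +1, but an electron's spin must be ±1/2.
(e) has l = 4 ≥ n = 4, violating 0 ≤ l ≤ n−1.
The remaining sets (a), (b), (c) satisfy all four rules.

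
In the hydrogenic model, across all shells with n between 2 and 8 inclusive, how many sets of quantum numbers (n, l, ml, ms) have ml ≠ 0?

Work shell by shell — for each n, count the (l, ml) pairs that satisfy ml ≠ 0:
n=2 → 2; n=3 → 6; n=4 → 12; n=5 → 20; n=6 → 30; n=7 → 42; n=8 → 56.
Orbitals: 2 + 6 + 12 + 20 + 30 + 42 + 56 = 168. Including both spin states (ms = ±1/2) gives 2 × 168 = 336 states.

336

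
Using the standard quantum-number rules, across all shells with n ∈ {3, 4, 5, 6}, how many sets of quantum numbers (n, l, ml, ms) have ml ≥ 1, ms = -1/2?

Work shell by shell — for each n, count the (l, ml) pairs that satisfy ml ≥ 1:
n=3 → 3; n=4 → 6; n=5 → 10; n=6 → 15.
Orbitals: 3 + 6 + 10 + 15 = 34. With ms fixed to -1/2 there is one state per orbital, so 34 states.

34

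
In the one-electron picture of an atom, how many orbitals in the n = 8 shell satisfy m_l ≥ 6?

The (l, m_l) pairs meeting m_l ≥ 6 give: l=6 → 1; l=7 → 2.
Total orbitals: 1 + 2 = 3.

3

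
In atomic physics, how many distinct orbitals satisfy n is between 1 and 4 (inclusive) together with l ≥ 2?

17

Go shell by shell, enumerating (l, m_l) with l ≥ 2:
n=3 → 5; n=4 → 12.
Total orbitals: 5 + 12 = 17.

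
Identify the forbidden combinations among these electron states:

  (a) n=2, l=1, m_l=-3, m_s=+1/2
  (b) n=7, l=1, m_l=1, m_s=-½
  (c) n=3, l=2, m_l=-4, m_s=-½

(a) and (c)

(a) has |m_l| = 3 > l = 1, violating −l ≤ m_l ≤ l.
(c) has |m_l| = 4 > l = 2, violating −l ≤ m_l ≤ l.
The remaining set (b) satisfies all four rules.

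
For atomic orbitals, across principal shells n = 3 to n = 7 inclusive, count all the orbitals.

135

Shell n has n² orbitals: 3²=9 + 4²=16 + 5²=25 + 6²=36 + 7²=49 = 135 orbitals.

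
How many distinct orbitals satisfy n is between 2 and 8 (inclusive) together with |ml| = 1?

Count contributing orbitals for each principal shell:
n=2 → 2; n=3 → 4; n=4 → 6; n=5 → 8; n=6 → 10; n=7 → 12; n=8 → 14.
Total orbitals: 2 + 4 + 6 + 8 + 10 + 12 + 14 = 56.

56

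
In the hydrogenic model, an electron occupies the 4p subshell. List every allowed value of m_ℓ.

The 4p subshell has ℓ = 1, and m_ℓ takes every integer from −ℓ to +ℓ. With ℓ = 1 that gives the 3 values -1, 0, 1.

-1, 0, 1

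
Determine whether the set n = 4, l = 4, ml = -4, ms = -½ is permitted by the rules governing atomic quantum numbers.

The orbital quantum number must satisfy 0 ≤ l ≤ n−1. With n = 4 the allowed l values are 0, 1, 2, 3, so l = 4 is out of range.

Invalid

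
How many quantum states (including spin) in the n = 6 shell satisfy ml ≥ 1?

30

Go through l = 0, …, 5 (the values permitted for n = 6).
Per l-value: l=1 → 1; l=2 → 2; l=3 → 3; l=4 → 4; l=5 → 5.
Orbitals: 1 + 2 + 3 + 4 + 5 = 15. Each orbital carries two spin states, so 15 × 2 = 30 states.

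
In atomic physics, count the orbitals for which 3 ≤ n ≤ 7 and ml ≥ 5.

4

Go shell by shell, enumerating (l, ml) with ml ≥ 5:
n=6 → 1; n=7 → 3.
Total orbitals: 1 + 3 = 4.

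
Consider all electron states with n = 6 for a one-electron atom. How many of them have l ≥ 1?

70

Go through l = 0, …, 5 (the values permitted for n = 6).
Orbitals with l ≥ 1, by l: l=1 → 3; l=2 → 5; l=3 → 7; l=4 → 9; l=5 → 11.
Orbitals: 3 + 5 + 7 + 9 + 11 = 35. Each orbital carries two spin states, so 35 × 2 = 70 states.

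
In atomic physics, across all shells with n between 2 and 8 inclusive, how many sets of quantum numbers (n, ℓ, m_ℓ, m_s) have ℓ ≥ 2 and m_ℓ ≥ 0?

For each n in the range, tally the orbitals obeying ℓ ≥ 2 and m_ℓ ≥ 0:
n=3 → 3; n=4 → 7; n=5 → 12; n=6 → 18; n=7 → 25; n=8 → 33.
Orbitals: 3 + 7 + 12 + 18 + 25 + 33 = 98. Including both spin states (m_s = ±1/2) gives 2 × 98 = 196 states.

196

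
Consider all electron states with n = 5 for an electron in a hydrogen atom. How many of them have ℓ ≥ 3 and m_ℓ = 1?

4

For n = 5, ℓ ranges over 0 … 4.
Orbitals with ℓ ≥ 3 and m_ℓ = 1, by ℓ: ℓ=3 → 1; ℓ=4 → 1.
Orbitals: 1 + 1 = 2. Each orbital carries two spin states, so 2 × 2 = 4 states.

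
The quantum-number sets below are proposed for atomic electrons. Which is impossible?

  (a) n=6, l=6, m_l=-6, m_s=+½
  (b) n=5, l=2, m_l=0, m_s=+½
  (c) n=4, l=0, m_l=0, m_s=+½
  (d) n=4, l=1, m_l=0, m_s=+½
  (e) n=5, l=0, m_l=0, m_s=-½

(a) has l = 6 ≥ n = 6, violating 0 ≤ l ≤ n−1.
The remaining sets (b), (c), (d), (e) satisfy all four rules.

(a)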